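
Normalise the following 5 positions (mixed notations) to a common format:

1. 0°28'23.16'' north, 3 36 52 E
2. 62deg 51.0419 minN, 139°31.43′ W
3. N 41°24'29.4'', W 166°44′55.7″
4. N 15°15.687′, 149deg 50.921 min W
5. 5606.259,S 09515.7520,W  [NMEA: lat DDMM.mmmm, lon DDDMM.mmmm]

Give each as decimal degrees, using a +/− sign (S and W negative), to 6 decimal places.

1. 0.473100, 3.614444
2. 62.850698, -139.523833
3. 41.408167, -166.748806
4. 15.261450, -149.848683
5. -56.104317, -95.262533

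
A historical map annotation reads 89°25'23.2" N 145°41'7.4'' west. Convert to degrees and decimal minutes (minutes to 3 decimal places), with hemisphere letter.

φ: 25 + 23.2/60 = 25.38667′
λ: seconds/60 = 0.12333; minutes = 41 + 0.12333 = 41.12333

89° 25.387′ N, 145° 41.123′ W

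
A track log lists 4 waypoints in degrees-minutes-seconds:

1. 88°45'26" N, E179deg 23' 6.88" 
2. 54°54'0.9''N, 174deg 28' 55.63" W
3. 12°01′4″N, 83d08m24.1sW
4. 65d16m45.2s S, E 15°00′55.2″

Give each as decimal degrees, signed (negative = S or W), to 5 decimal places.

1. 88.75722, 179.38524
2. 54.90025, -174.48212
3. 12.01778, -83.14003
4. -65.27922, 15.01533

Point 1:
  φ: 88 + 45/60 + 26/3600 = 88.757222
  N → positive
  Longitude: 179 + 23/60 + 6.88/3600 = 179.385244
  E ⇒ keep positive
Point 2:
  φ: 54° + 54/60 + 0.9/3600 = 54 + 0.900000 + 0.000250 = 54.900250
  N → positive
  λ: 174° + 28/60 + 55.63/3600 = 174 + 0.466667 + 0.015453 = 174.482119
  W ⇒ negate
Point 3:
  φ: 12° + 1/60 + 4/3600 = 12 + 0.016667 + 0.001111 = 12.017778
  N → positive
  λ: 8′ + 24.1″ = 8.40167′; 83 + 8.40167/60 = 83.140028
  W ⇒ negate
Point 4:
  φ: 16′ + 45.2″ = 16.75333′; 65 + 16.75333/60 = 65.279222
  S ⇒ negate
  Lon: 15 + 0/60 + 55.2/3600 = 15.015333
  E → positive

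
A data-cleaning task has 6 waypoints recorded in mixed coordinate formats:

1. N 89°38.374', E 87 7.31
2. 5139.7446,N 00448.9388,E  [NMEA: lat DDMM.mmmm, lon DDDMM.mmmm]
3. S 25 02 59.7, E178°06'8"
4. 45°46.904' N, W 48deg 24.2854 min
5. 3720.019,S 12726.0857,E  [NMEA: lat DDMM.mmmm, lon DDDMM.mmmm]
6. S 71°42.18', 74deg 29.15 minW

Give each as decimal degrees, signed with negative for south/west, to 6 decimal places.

Point 1:
  Lat: 89 + 38.374/60 = 89.6395667
  N → positive
  λ: 7.31′ = 0.121833°; total 87.1218333
  E ⇒ keep positive
Point 2:
  Latitude: split at 2 digits → 51° and 39.7446′; 51 + 39.7446/60 = 51.6624100
  N → positive
  λ: degrees = first 3 digits = 4, minutes = 48.9388; 4 + 48.9388/60 = 4.8156467
  E → positive
Point 3:
  Latitude: 25 + 2/60 + 59.7/3600 = 25.0499167
  S ⇒ negate
  λ: 6′ + 8″ = 6.13333′; 178 + 6.13333/60 = 178.1022222
  E ⇒ keep positive
Point 4:
  Latitude: 45 + 46.904/60 = 45.7817333
  N → positive
  λ: 48 + 24.2854/60 = 48.4047567
  W → negative
Point 5:
  Latitude: degrees = first 2 digits = 37, minutes = 20.019; 37 + 20.019/60 = 37.3336500
  S → negative
  λ: split at 3 digits → 127° and 26.0857′; 127 + 26.0857/60 = 127.4347617
  E → positive
Point 6:
  Latitude: 42.18′ = 0.703000°; total 71.7030000
  hemisphere S, so the sign is −
  Longitude: 74 + 29.15/60 = 74.4858333
  W → negative

1. 89.639567, 87.121833
2. 51.662410, 4.815647
3. -25.049917, 178.102222
4. 45.781733, -48.404757
5. -37.333650, 127.434762
6. -71.703000, -74.485833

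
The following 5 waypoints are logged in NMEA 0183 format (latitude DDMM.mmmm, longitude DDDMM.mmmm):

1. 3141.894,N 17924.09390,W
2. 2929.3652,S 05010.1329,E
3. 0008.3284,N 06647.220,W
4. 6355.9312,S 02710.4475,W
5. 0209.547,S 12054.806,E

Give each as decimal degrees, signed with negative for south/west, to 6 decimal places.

1. 31.698233, -179.401565
2. -29.489420, 50.168882
3. 0.138807, -66.787000
4. -63.932187, -27.174125
5. -2.159117, 120.913433

Point 1:
  φ: degrees = first 2 digits = 31, minutes = 41.894; 31 + 41.894/60 = 31.6982333
  N → positive
  Lon: degrees = first 3 digits = 179, minutes = 24.0939; 179 + 24.0939/60 = 179.4015650
  W ⇒ negate
Point 2:
  φ: degrees = first 2 digits = 29, minutes = 29.3652; 29 + 29.3652/60 = 29.4894200
  S → negative
  Longitude: split at 3 digits → 050° and 10.1329′; 50 + 10.1329/60 = 50.1688817
  E → positive
Point 3:
  Lat: degrees = first 2 digits = 0, minutes = 8.3284; 0 + 8.3284/60 = 0.1388067
  N → positive
  λ: split at 3 digits → 066° and 47.22′; 66 + 47.22/60 = 66.7870000
  W ⇒ negate
Point 4:
  Latitude: split at 2 digits → 63° and 55.9312′; 63 + 55.9312/60 = 63.9321867
  S ⇒ negate
  λ: split at 3 digits → 027° and 10.4475′; 27 + 10.4475/60 = 27.1741250
  hemisphere W, so the sign is −
Point 5:
  Latitude: degrees = first 2 digits = 2, minutes = 9.547; 2 + 9.547/60 = 2.1591167
  S ⇒ negate
  Longitude: degrees = first 3 digits = 120, minutes = 54.806; 120 + 54.806/60 = 120.9134333
  E → positive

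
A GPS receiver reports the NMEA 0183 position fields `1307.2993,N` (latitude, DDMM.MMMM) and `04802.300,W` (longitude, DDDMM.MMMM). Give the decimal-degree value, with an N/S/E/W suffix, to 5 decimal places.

13.12166° N, 48.03833° W

φ: split at 2 digits → 13° and 7.2993′; 13 + 7.2993/60 = 13.121655
λ: degrees = first 3 digits = 48, minutes = 2.3; 48 + 2.3/60 = 48.038333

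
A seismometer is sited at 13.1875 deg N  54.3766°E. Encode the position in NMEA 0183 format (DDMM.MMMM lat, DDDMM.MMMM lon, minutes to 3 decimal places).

1311.250,N / 05422.596,E

Latitude: 13° + 0.187500 × 60 = 13° 11.25000′
Longitude: minutes = (54.376600 − 54) × 60 = 22.59600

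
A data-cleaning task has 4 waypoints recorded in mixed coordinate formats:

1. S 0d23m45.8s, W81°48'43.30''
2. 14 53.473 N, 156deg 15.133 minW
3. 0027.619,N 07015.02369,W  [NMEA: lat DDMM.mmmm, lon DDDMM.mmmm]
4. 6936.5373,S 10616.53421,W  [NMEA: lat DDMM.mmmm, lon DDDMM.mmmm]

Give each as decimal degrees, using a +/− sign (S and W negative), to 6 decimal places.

1. -0.396056, -81.812028
2. 14.891217, -156.252217
3. 0.460317, -70.250395
4. -69.608955, -106.275570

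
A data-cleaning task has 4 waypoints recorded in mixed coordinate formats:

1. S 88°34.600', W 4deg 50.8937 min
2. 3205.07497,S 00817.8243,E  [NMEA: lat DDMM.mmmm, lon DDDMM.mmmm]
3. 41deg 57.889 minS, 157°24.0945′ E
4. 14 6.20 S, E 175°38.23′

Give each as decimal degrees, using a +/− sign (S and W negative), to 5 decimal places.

1. -88.57667, -4.84823
2. -32.08458, 8.29707
3. -41.96482, 157.40158
4. -14.10333, 175.63717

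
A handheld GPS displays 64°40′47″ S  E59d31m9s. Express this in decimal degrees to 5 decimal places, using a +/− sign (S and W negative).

Lat: 64 + 40/60 + 47/3600 = 64.679722
hemisphere S, so the sign is −
Lon: 59° + 31/60 + 9/3600 = 59 + 0.516667 + 0.002500 = 59.519167
E → positive

-64.67972, 59.51917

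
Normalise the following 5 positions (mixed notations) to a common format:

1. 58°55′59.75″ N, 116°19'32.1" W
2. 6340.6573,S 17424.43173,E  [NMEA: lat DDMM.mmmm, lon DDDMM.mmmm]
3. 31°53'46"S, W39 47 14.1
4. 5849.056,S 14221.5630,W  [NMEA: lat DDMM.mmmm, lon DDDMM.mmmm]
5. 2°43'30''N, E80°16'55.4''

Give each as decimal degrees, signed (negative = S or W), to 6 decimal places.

Point 1:
  φ: 58 + 55/60 + 59.75/3600 = 58.9332639
  N ⇒ keep positive
  λ: 116° + 19/60 + 32.1/3600 = 116 + 0.316667 + 0.008917 = 116.3255833
  W → negative
Point 2:
  Latitude: degrees = first 2 digits = 63, minutes = 40.6573; 63 + 40.6573/60 = 63.6776217
  hemisphere S, so the sign is −
  λ: degrees = first 3 digits = 174, minutes = 24.43173; 174 + 24.43173/60 = 174.4071955
  E → positive
Point 3:
  φ: 31 + 53/60 + 46/3600 = 31.8961111
  hemisphere S, so the sign is −
  Lon: 47′ + 14.1″ = 47.23500′; 39 + 47.23500/60 = 39.7872500
  W → negative
Point 4:
  Lat: degrees = first 2 digits = 58, minutes = 49.056; 58 + 49.056/60 = 58.8176000
  S ⇒ negate
  Longitude: split at 3 digits → 142° and 21.563′; 142 + 21.563/60 = 142.3593833
  W → negative
Point 5:
  φ: 43′ + 30″ = 43.50000′; 2 + 43.50000/60 = 2.7250000
  N → positive
  Lon: 80 + 16/60 + 55.4/3600 = 80.2820556
  E → positive

1. 58.933264, -116.325583
2. -63.677622, 174.407196
3. -31.896111, -39.787250
4. -58.817600, -142.359383
5. 2.725000, 80.282056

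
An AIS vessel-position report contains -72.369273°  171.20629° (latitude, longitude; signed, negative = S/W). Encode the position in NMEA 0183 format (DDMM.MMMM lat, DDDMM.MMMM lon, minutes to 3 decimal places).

7222.156,S / 17112.377,E

Latitude is negative → S; |value| = 72.369273
Lat: minutes = (72.369273 − 72) × 60 = 22.15638
λ: fractional part 0.206290 → 12.37740 minutes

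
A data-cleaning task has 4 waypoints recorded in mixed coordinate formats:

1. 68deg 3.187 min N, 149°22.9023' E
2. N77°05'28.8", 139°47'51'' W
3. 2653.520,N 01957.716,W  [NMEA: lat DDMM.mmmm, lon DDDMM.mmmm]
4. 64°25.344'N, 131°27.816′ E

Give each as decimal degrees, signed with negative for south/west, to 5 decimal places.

1. 68.05312, 149.38171
2. 77.09133, -139.79750
3. 26.89200, -19.96193
4. 64.42240, 131.46360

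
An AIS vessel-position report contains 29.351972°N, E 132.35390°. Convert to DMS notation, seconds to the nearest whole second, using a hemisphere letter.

φ: whole degrees 29; 21.11832′ → 21′ and 7.10″
λ: whole degrees 132; 21.23400′ → 21′ and 14.04″

29°21′7″ N, 132°21′14″ E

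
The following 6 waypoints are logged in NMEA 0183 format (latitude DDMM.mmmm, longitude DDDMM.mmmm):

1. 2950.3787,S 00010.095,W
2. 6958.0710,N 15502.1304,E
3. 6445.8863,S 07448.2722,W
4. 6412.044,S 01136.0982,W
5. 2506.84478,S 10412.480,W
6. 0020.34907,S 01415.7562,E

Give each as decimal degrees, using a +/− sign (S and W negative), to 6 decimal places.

1. -29.839645, -0.168250
2. 69.967850, 155.035507
3. -64.764772, -74.804537
4. -64.200733, -11.601637
5. -25.114080, -104.208000
6. -0.339151, 14.262603

Point 1:
  Lat: degrees = first 2 digits = 29, minutes = 50.3787; 29 + 50.3787/60 = 29.8396450
  S ⇒ negate
  λ: split at 3 digits → 000° and 10.095′; 0 + 10.095/60 = 0.1682500
  W → negative
Point 2:
  Lat: degrees = first 2 digits = 69, minutes = 58.071; 69 + 58.071/60 = 69.9678500
  N → positive
  Longitude: degrees = first 3 digits = 155, minutes = 2.1304; 155 + 2.1304/60 = 155.0355067
  E ⇒ keep positive
Point 3:
  Lat: degrees = first 2 digits = 64, minutes = 45.8863; 64 + 45.8863/60 = 64.7647717
  S ⇒ negate
  Lon: split at 3 digits → 074° and 48.2722′; 74 + 48.2722/60 = 74.8045367
  W → negative
Point 4:
  Latitude: split at 2 digits → 64° and 12.044′; 64 + 12.044/60 = 64.2007333
  hemisphere S, so the sign is −
  Longitude: split at 3 digits → 011° and 36.0982′; 11 + 36.0982/60 = 11.6016367
  W ⇒ negate
Point 5:
  Latitude: degrees = first 2 digits = 25, minutes = 6.84478; 25 + 6.84478/60 = 25.1140797
  S → negative
  Longitude: degrees = first 3 digits = 104, minutes = 12.48; 104 + 12.48/60 = 104.2080000
  W ⇒ negate
Point 6:
  Lat: split at 2 digits → 00° and 20.34907′; 0 + 20.34907/60 = 0.3391512
  S ⇒ negate
  Longitude: degrees = first 3 digits = 14, minutes = 15.7562; 14 + 15.7562/60 = 14.2626033
  E ⇒ keep positive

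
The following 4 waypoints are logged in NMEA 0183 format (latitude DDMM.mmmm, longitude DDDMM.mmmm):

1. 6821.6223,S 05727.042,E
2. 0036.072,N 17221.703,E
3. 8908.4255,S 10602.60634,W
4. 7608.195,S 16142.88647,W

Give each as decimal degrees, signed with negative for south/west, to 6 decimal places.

1. -68.360372, 57.450700
2. 0.601200, 172.361717
3. -89.140425, -106.043439
4. -76.136583, -161.714775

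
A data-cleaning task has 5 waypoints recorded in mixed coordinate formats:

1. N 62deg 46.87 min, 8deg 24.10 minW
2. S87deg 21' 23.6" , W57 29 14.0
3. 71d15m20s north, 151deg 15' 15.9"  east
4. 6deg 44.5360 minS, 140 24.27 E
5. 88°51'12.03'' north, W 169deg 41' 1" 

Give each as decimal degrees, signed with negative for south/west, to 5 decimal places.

1. 62.78117, -8.40167
2. -87.35656, -57.48722
3. 71.25556, 151.25442
4. -6.74227, 140.40450
5. 88.85334, -169.68361

Point 1:
  φ: 46.87′ = 0.781167°; total 62.781167
  N → positive
  Lon: 8 + 24.1/60 = 8.401667
  W → negative
Point 2:
  φ: 21′ + 23.6″ = 21.39333′; 87 + 21.39333/60 = 87.356556
  hemisphere S, so the sign is −
  Longitude: 57° + 29/60 + 14/3600 = 57 + 0.483333 + 0.003889 = 57.487222
  W ⇒ negate
Point 3:
  φ: 71 + 15/60 + 20/3600 = 71.255556
  N ⇒ keep positive
  λ: 151° + 15/60 + 15.9/3600 = 151 + 0.250000 + 0.004417 = 151.254417
  E ⇒ keep positive
Point 4:
  φ: 6 + 44.536/60 = 6.742267
  S → negative
  Longitude: 140 + 24.27/60 = 140.404500
  E ⇒ keep positive
Point 5:
  Lat: 88 + 51/60 + 12.03/3600 = 88.853342
  N → positive
  Longitude: 169 + 41/60 + 1/3600 = 169.683611
  W ⇒ negate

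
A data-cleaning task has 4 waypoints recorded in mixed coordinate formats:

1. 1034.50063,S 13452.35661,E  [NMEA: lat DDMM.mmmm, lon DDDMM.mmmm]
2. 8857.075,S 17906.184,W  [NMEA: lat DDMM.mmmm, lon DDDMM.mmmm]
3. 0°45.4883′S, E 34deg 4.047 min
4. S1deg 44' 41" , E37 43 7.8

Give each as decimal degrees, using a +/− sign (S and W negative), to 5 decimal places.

Point 1:
  Latitude: split at 2 digits → 10° and 34.50063′; 10 + 34.50063/60 = 10.575011
  S ⇒ negate
  λ: degrees = first 3 digits = 134, minutes = 52.35661; 134 + 52.35661/60 = 134.872610
  E ⇒ keep positive
Point 2:
  Lat: split at 2 digits → 88° and 57.075′; 88 + 57.075/60 = 88.951250
  S → negative
  λ: split at 3 digits → 179° and 6.184′; 179 + 6.184/60 = 179.103067
  hemisphere W, so the sign is −
Point 3:
  Latitude: 0 + 45.4883/60 = 0.758138
  hemisphere S, so the sign is −
  Longitude: 4.047′ = 0.067450°; total 34.067450
  E ⇒ keep positive
Point 4:
  φ: 1 + 44/60 + 41/3600 = 1.744722
  S → negative
  λ: 37° + 43/60 + 7.8/3600 = 37 + 0.716667 + 0.002167 = 37.718833
  E → positive

1. -10.57501, 134.87261
2. -88.95125, -179.10307
3. -0.75814, 34.06745
4. -1.74472, 37.71883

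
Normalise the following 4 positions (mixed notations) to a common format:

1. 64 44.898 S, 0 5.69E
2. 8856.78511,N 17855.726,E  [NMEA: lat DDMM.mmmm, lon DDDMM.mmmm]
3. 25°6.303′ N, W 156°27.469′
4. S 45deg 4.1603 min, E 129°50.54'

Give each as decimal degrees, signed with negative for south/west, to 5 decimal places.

Point 1:
  Lat: 64 + 44.898/60 = 64.748300
  hemisphere S, so the sign is −
  λ: 5.69′ = 0.094833°; total 0.094833
  E → positive
Point 2:
  Lat: split at 2 digits → 88° and 56.78511′; 88 + 56.78511/60 = 88.946419
  N → positive
  Longitude: split at 3 digits → 178° and 55.726′; 178 + 55.726/60 = 178.928767
  E → positive
Point 3:
  φ: 25 + 6.303/60 = 25.105050
  N → positive
  Longitude: 156 + 27.469/60 = 156.457817
  W → negative
Point 4:
  φ: 4.1603′ = 0.069338°; total 45.069338
  S → negative
  λ: 50.54′ = 0.842333°; total 129.842333
  E → positive

1. -64.74830, 0.09483
2. 88.94642, 178.92877
3. 25.10505, -156.45782
4. -45.06934, 129.84233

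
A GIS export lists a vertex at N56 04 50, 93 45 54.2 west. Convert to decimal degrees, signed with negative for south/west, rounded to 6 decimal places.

φ: 56° + 4/60 + 50/3600 = 56 + 0.066667 + 0.013889 = 56.0805556
N ⇒ keep positive
Lon: 45′ + 54.2″ = 45.90333′; 93 + 45.90333/60 = 93.7650556
W → negative

56.080556, -93.765056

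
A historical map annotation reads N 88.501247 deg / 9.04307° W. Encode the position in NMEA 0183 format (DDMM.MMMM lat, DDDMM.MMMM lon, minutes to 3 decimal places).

8830.075,N / 00902.584,W

φ: 88° + 0.501247 × 60 = 88° 30.07482′
Longitude: 9° + 0.043070 × 60 = 9° 2.58420′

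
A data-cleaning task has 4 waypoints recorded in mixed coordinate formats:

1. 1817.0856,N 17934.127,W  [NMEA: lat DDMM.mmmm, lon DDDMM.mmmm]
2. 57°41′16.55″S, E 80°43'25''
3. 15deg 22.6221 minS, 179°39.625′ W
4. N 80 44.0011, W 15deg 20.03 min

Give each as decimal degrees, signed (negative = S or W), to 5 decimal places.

1. 18.28476, -179.56878
2. -57.68793, 80.72361
3. -15.37704, -179.66042
4. 80.73335, -15.33383

Point 1:
  Lat: degrees = first 2 digits = 18, minutes = 17.0856; 18 + 17.0856/60 = 18.284760
  N ⇒ keep positive
  λ: degrees = first 3 digits = 179, minutes = 34.127; 179 + 34.127/60 = 179.568783
  W ⇒ negate
Point 2:
  φ: 57 + 41/60 + 16.55/3600 = 57.687931
  S ⇒ negate
  Longitude: 43′ + 25″ = 43.41667′; 80 + 43.41667/60 = 80.723611
  E → positive
Point 3:
  Lat: 22.6221′ = 0.377035°; total 15.377035
  S → negative
  Lon: 39.625′ = 0.660417°; total 179.660417
  hemisphere W, so the sign is −
Point 4:
  Lat: 80 + 44.0011/60 = 80.733352
  N → positive
  λ: 20.03′ = 0.333833°; total 15.333833
  W → negative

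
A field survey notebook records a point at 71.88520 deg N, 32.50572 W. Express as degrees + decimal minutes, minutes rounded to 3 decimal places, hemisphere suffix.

71° 53.112′ N, 32° 30.343′ W

Lat: 71° + 0.885200 × 60 = 71° 53.11200′
λ: fractional part 0.505720 → 30.34320 minutes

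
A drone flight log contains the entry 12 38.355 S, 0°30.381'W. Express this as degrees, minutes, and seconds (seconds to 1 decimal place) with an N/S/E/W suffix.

12°38′21.3″ S, 0°30′22.9″ W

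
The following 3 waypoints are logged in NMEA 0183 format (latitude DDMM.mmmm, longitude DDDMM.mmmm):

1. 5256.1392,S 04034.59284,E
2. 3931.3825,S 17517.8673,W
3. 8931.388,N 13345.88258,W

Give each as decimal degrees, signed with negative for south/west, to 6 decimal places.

1. -52.935653, 40.576547
2. -39.523042, -175.297788
3. 89.523133, -133.764710

Point 1:
  Lat: split at 2 digits → 52° and 56.1392′; 52 + 56.1392/60 = 52.9356533
  S → negative
  λ: split at 3 digits → 040° and 34.59284′; 40 + 34.59284/60 = 40.5765473
  E ⇒ keep positive
Point 2:
  φ: split at 2 digits → 39° and 31.3825′; 39 + 31.3825/60 = 39.5230417
  S ⇒ negate
  λ: degrees = first 3 digits = 175, minutes = 17.8673; 175 + 17.8673/60 = 175.2977883
  W → negative
Point 3:
  Lat: degrees = first 2 digits = 89, minutes = 31.388; 89 + 31.388/60 = 89.5231333
  N → positive
  Lon: split at 3 digits → 133° and 45.88258′; 133 + 45.88258/60 = 133.7647097
  hemisphere W, so the sign is −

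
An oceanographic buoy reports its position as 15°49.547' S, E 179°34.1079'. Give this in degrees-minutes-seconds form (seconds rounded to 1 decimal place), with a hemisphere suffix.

15°49′32.8″ S, 179°34′6.5″ E

Latitude: fractional minutes 0.54700 × 60 = 32.820″
Longitude: fractional minutes 0.10790 × 60 = 6.474″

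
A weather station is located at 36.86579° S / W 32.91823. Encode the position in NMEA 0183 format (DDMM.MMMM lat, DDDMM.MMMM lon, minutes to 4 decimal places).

3651.9474,S / 03255.0938,W

Lat: 36° + 0.865790 × 60 = 36° 51.947400′
Lon: fractional part 0.918230 → 55.093800 minutes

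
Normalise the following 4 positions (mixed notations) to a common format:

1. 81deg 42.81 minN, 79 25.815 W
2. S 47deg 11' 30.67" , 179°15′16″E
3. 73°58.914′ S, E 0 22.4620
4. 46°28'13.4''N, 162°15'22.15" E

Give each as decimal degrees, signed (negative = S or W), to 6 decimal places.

Point 1:
  Lat: 42.81′ = 0.713500°; total 81.7135000
  N → positive
  Lon: 79 + 25.815/60 = 79.4302500
  W → negative
Point 2:
  Lat: 47° + 11/60 + 30.67/3600 = 47 + 0.183333 + 0.008519 = 47.1918528
  S ⇒ negate
  Lon: 179 + 15/60 + 16/3600 = 179.2544444
  E ⇒ keep positive
Point 3:
  φ: 73 + 58.914/60 = 73.9819000
  hemisphere S, so the sign is −
  λ: 22.462′ = 0.374367°; total 0.3743667
  E → positive
Point 4:
  Lat: 28′ + 13.4″ = 28.22333′; 46 + 28.22333/60 = 46.4703889
  N ⇒ keep positive
  Longitude: 15′ + 22.15″ = 15.36917′; 162 + 15.36917/60 = 162.2561528
  E → positive

1. 81.713500, -79.430250
2. -47.191853, 179.254444
3. -73.981900, 0.374367
4. 46.470389, 162.256153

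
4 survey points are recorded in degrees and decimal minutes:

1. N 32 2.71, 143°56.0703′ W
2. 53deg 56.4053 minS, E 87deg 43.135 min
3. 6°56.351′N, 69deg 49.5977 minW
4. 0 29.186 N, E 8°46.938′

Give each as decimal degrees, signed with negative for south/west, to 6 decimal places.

1. 32.045167, -143.934505
2. -53.940088, 87.718917
3. 6.939183, -69.826628
4. 0.486433, 8.782300

Point 1:
  Latitude: 32 + 2.71/60 = 32.0451667
  N ⇒ keep positive
  Longitude: 143 + 56.0703/60 = 143.9345050
  hemisphere W, so the sign is −
Point 2:
  φ: 53 + 56.4053/60 = 53.9400883
  hemisphere S, so the sign is −
  λ: 43.135′ = 0.718917°; total 87.7189167
  E → positive
Point 3:
  Latitude: 6 + 56.351/60 = 6.9391833
  N → positive
  λ: 49.5977′ = 0.826628°; total 69.8266283
  W ⇒ negate
Point 4:
  φ: 0 + 29.186/60 = 0.4864333
  N ⇒ keep positive
  λ: 8 + 46.938/60 = 8.7823000
  E ⇒ keep positive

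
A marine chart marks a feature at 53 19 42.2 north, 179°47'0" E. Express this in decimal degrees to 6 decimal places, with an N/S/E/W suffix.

53.328389° N, 179.783333° E

Lat: 53 + 19/60 + 42.2/3600 = 53.3283889
Longitude: 179° + 47/60 + 0/3600 = 179 + 0.783333 + 0.000000 = 179.7833333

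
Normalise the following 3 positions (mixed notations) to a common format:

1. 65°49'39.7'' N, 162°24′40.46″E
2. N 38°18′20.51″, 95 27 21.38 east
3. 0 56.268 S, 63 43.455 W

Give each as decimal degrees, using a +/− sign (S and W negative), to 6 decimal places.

1. 65.827694, 162.411239
2. 38.305697, 95.455939
3. -0.937800, -63.724250

Point 1:
  φ: 49′ + 39.7″ = 49.66167′; 65 + 49.66167/60 = 65.8276944
  N ⇒ keep positive
  Lon: 24′ + 40.46″ = 24.67433′; 162 + 24.67433/60 = 162.4112389
  E ⇒ keep positive
Point 2:
  Lat: 38 + 18/60 + 20.51/3600 = 38.3056972
  N ⇒ keep positive
  Lon: 27′ + 21.38″ = 27.35633′; 95 + 27.35633/60 = 95.4559389
  E → positive
Point 3:
  Lat: 0 + 56.268/60 = 0.9378000
  S → negative
  Lon: 43.455′ = 0.724250°; total 63.7242500
  hemisphere W, so the sign is −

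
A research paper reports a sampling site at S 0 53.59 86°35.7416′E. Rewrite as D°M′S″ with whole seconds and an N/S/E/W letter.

Lat: fractional minutes 0.59000 × 60 = 35.40″
Longitude: 35.74160′ → 35′ and 0.74160 × 60 = 44.50″

0°53′35″ S, 86°35′44″ E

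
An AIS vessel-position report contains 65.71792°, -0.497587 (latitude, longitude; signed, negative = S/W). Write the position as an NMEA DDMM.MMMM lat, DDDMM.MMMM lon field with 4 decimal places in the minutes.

Lat: 65° + 0.717920 × 60 = 65° 43.075200′
Longitude is negative → W; |value| = 0.497587
λ: 0° + 0.497587 × 60 = 0° 29.855220′

6543.0752,N / 00029.8552,W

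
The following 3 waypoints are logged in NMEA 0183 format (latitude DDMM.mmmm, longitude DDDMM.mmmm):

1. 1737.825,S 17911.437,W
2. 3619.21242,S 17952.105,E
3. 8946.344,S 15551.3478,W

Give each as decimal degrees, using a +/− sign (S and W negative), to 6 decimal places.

1. -17.630417, -179.190617
2. -36.320207, 179.868417
3. -89.772400, -155.855797

Point 1:
  Lat: split at 2 digits → 17° and 37.825′; 17 + 37.825/60 = 17.6304167
  S → negative
  Longitude: degrees = first 3 digits = 179, minutes = 11.437; 179 + 11.437/60 = 179.1906167
  W ⇒ negate
Point 2:
  Latitude: split at 2 digits → 36° and 19.21242′; 36 + 19.21242/60 = 36.3202070
  hemisphere S, so the sign is −
  λ: split at 3 digits → 179° and 52.105′; 179 + 52.105/60 = 179.8684167
  E → positive
Point 3:
  φ: degrees = first 2 digits = 89, minutes = 46.344; 89 + 46.344/60 = 89.7724000
  S ⇒ negate
  λ: split at 3 digits → 155° and 51.3478′; 155 + 51.3478/60 = 155.8557967
  hemisphere W, so the sign is −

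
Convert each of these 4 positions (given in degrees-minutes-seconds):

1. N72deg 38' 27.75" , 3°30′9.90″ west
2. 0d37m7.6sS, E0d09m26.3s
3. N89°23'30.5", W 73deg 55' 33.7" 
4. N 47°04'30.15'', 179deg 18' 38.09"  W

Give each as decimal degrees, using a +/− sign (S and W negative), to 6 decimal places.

Point 1:
  Latitude: 38′ + 27.75″ = 38.46250′; 72 + 38.46250/60 = 72.6410417
  N → positive
  Longitude: 3° + 30/60 + 9.9/3600 = 3 + 0.500000 + 0.002750 = 3.5027500
  W → negative
Point 2:
  Lat: 0° + 37/60 + 7.6/3600 = 0 + 0.616667 + 0.002111 = 0.6187778
  S ⇒ negate
  λ: 0 + 9/60 + 26.3/3600 = 0.1573056
  E ⇒ keep positive
Point 3:
  φ: 23′ + 30.5″ = 23.50833′; 89 + 23.50833/60 = 89.3918056
  N ⇒ keep positive
  λ: 73° + 55/60 + 33.7/3600 = 73 + 0.916667 + 0.009361 = 73.9260278
  hemisphere W, so the sign is −
Point 4:
  φ: 4′ + 30.15″ = 4.50250′; 47 + 4.50250/60 = 47.0750417
  N → positive
  Lon: 179° + 18/60 + 38.09/3600 = 179 + 0.300000 + 0.010581 = 179.3105806
  W → negative

1. 72.641042, -3.502750
2. -0.618778, 0.157306
3. 89.391806, -73.926028
4. 47.075042, -179.310581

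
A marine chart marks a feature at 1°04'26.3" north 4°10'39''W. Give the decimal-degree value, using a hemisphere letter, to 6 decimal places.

1.073972° N, 4.177500° W

φ: 1° + 4/60 + 26.3/3600 = 1 + 0.066667 + 0.007306 = 1.0739722
Longitude: 4° + 10/60 + 39/3600 = 4 + 0.166667 + 0.010833 = 4.1775000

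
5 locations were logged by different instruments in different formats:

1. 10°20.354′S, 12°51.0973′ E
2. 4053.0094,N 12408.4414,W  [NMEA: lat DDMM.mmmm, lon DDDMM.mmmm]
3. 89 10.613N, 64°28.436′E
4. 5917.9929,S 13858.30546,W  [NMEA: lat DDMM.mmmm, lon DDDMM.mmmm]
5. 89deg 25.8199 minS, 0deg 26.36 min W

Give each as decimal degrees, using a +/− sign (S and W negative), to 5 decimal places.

Point 1:
  φ: 20.354′ = 0.339233°; total 10.339233
  S → negative
  Longitude: 51.0973′ = 0.851622°; total 12.851622
  E ⇒ keep positive
Point 2:
  Latitude: split at 2 digits → 40° and 53.0094′; 40 + 53.0094/60 = 40.883490
  N ⇒ keep positive
  λ: degrees = first 3 digits = 124, minutes = 8.4414; 124 + 8.4414/60 = 124.140690
  W → negative
Point 3:
  Latitude: 10.613′ = 0.176883°; total 89.176883
  N ⇒ keep positive
  Longitude: 64 + 28.436/60 = 64.473933
  E → positive
Point 4:
  Lat: split at 2 digits → 59° and 17.9929′; 59 + 17.9929/60 = 59.299882
  S → negative
  λ: split at 3 digits → 138° and 58.30546′; 138 + 58.30546/60 = 138.971758
  hemisphere W, so the sign is −
Point 5:
  Lat: 25.8199′ = 0.430332°; total 89.430332
  hemisphere S, so the sign is −
  λ: 0 + 26.36/60 = 0.439333
  W ⇒ negate

1. -10.33923, 12.85162
2. 40.88349, -124.14069
3. 89.17688, 64.47393
4. -59.29988, -138.97176
5. -89.43033, -0.43933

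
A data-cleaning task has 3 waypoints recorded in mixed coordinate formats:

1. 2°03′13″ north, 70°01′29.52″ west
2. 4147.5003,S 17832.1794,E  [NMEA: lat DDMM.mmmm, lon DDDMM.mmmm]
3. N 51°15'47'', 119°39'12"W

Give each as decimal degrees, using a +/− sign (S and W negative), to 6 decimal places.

1. 2.053611, -70.024867
2. -41.791672, 178.536323
3. 51.263056, -119.653333

Point 1:
  φ: 2 + 3/60 + 13/3600 = 2.0536111
  N → positive
  Lon: 1′ + 29.52″ = 1.49200′; 70 + 1.49200/60 = 70.0248667
  W ⇒ negate
Point 2:
  Lat: degrees = first 2 digits = 41, minutes = 47.5003; 41 + 47.5003/60 = 41.7916717
  S ⇒ negate
  λ: degrees = first 3 digits = 178, minutes = 32.1794; 178 + 32.1794/60 = 178.5363233
  E → positive
Point 3:
  Lat: 51 + 15/60 + 47/3600 = 51.2630556
  N ⇒ keep positive
  Longitude: 119° + 39/60 + 12/3600 = 119 + 0.650000 + 0.003333 = 119.6533333
  W → negative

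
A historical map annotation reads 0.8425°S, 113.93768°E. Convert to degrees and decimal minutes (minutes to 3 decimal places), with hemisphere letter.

φ: 0° + 0.842500 × 60 = 0° 50.55000′
λ: minutes = (113.937680 − 113) × 60 = 56.26080

0° 50.550′ S, 113° 56.261′ E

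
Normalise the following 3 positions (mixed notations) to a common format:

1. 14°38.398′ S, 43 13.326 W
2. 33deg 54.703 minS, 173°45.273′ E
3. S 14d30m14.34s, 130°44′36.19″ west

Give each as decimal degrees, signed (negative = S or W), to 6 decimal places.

Point 1:
  φ: 38.398′ = 0.639967°; total 14.6399667
  S ⇒ negate
  Lon: 13.326′ = 0.222100°; total 43.2221000
  W ⇒ negate
Point 2:
  φ: 33 + 54.703/60 = 33.9117167
  S → negative
  λ: 45.273′ = 0.754550°; total 173.7545500
  E → positive
Point 3:
  Latitude: 14 + 30/60 + 14.34/3600 = 14.5039833
  hemisphere S, so the sign is −
  Lon: 44′ + 36.19″ = 44.60317′; 130 + 44.60317/60 = 130.7433861
  W ⇒ negate

1. -14.639967, -43.222100
2. -33.911717, 173.754550
3. -14.503983, -130.743386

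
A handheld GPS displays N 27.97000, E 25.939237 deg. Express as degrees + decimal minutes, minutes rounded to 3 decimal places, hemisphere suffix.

27° 58.200′ N, 25° 56.354′ E

Latitude: fractional part 0.970000 → 58.20000 minutes
λ: fractional part 0.939237 → 56.35422 minutes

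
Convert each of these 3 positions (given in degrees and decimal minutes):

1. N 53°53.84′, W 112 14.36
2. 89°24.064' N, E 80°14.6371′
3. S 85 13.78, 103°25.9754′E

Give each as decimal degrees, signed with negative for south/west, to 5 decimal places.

1. 53.89733, -112.23933
2. 89.40107, 80.24395
3. -85.22967, 103.43292

Point 1:
  Latitude: 53.84′ = 0.897333°; total 53.897333
  N ⇒ keep positive
  Longitude: 14.36′ = 0.239333°; total 112.239333
  hemisphere W, so the sign is −
Point 2:
  Latitude: 89 + 24.064/60 = 89.401067
  N → positive
  λ: 80 + 14.6371/60 = 80.243952
  E ⇒ keep positive
Point 3:
  Latitude: 13.78′ = 0.229667°; total 85.229667
  hemisphere S, so the sign is −
  Longitude: 25.9754′ = 0.432923°; total 103.432923
  E ⇒ keep positive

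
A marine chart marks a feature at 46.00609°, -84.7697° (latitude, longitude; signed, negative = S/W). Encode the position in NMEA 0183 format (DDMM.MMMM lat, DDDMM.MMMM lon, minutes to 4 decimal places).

φ: fractional part 0.006090 → 0.365400 minutes
Longitude is negative → W; |value| = 84.769700
Lon: minutes = (84.769700 − 84) × 60 = 46.182000

4600.3654,N / 08446.1820,W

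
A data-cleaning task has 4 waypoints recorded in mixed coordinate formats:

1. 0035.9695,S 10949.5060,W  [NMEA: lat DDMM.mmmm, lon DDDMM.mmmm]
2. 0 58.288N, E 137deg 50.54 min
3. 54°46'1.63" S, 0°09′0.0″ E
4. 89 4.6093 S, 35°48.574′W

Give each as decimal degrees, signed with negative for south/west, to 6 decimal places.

Point 1:
  φ: split at 2 digits → 00° and 35.9695′; 0 + 35.9695/60 = 0.5994917
  S ⇒ negate
  Lon: degrees = first 3 digits = 109, minutes = 49.506; 109 + 49.506/60 = 109.8251000
  W ⇒ negate
Point 2:
  φ: 0 + 58.288/60 = 0.9714667
  N ⇒ keep positive
  λ: 137 + 50.54/60 = 137.8423333
  E ⇒ keep positive
Point 3:
  Lat: 54° + 46/60 + 1.63/3600 = 54 + 0.766667 + 0.000453 = 54.7671194
  S → negative
  Lon: 9′ + 0″ = 9.00000′; 0 + 9.00000/60 = 0.1500000
  E ⇒ keep positive
Point 4:
  Latitude: 89 + 4.6093/60 = 89.0768217
  hemisphere S, so the sign is −
  Longitude: 48.574′ = 0.809567°; total 35.8095667
  hemisphere W, so the sign is −

1. -0.599492, -109.825100
2. 0.971467, 137.842333
3. -54.767119, 0.150000
4. -89.076822, -35.809567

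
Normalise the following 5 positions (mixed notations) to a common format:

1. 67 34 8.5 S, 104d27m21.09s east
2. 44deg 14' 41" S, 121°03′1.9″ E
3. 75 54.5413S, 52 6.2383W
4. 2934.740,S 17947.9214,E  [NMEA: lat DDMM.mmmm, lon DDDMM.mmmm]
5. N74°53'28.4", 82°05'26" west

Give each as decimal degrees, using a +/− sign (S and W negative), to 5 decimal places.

1. -67.56903, 104.45586
2. -44.24472, 121.05053
3. -75.90902, -52.10397
4. -29.57900, 179.79869
5. 74.89122, -82.09056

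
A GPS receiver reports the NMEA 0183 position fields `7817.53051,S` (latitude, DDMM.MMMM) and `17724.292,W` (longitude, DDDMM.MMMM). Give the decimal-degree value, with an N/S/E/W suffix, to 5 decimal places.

78.29218° S, 177.40487° W

Latitude: degrees = first 2 digits = 78, minutes = 17.53051; 78 + 17.53051/60 = 78.292175
Longitude: split at 3 digits → 177° and 24.292′; 177 + 24.292/60 = 177.404867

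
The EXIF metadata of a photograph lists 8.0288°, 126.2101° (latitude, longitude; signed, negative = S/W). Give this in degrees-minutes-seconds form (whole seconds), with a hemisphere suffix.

φ: 0.028800° → 1.72800′; 0.72800 × 60 = 43.68″
λ: 0.210100° → 12.60600′; 0.60600 × 60 = 36.36″

8°01′44″ N, 126°12′36″ E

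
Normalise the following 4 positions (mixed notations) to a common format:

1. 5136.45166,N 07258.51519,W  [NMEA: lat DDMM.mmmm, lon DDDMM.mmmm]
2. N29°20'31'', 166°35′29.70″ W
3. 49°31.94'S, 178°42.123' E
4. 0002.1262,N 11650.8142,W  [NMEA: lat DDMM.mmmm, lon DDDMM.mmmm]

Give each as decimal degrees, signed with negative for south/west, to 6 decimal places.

1. 51.607528, -72.975253
2. 29.341944, -166.591583
3. -49.532333, 178.702050
4. 0.035437, -116.846903

Point 1:
  Latitude: split at 2 digits → 51° and 36.45166′; 51 + 36.45166/60 = 51.6075277
  N → positive
  Lon: split at 3 digits → 072° and 58.51519′; 72 + 58.51519/60 = 72.9752532
  W → negative
Point 2:
  Latitude: 20′ + 31″ = 20.51667′; 29 + 20.51667/60 = 29.3419444
  N → positive
  Longitude: 166 + 35/60 + 29.7/3600 = 166.5915833
  W ⇒ negate
Point 3:
  φ: 49 + 31.94/60 = 49.5323333
  S → negative
  Longitude: 42.123′ = 0.702050°; total 178.7020500
  E → positive
Point 4:
  Latitude: split at 2 digits → 00° and 2.1262′; 0 + 2.1262/60 = 0.0354367
  N ⇒ keep positive
  λ: split at 3 digits → 116° and 50.8142′; 116 + 50.8142/60 = 116.8469033
  hemisphere W, so the sign is −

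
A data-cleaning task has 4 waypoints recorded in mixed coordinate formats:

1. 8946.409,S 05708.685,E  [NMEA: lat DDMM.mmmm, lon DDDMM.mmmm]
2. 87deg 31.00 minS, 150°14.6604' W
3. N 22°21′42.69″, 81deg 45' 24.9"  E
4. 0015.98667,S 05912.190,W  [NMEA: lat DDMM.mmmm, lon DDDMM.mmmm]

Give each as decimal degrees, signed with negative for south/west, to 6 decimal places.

1. -89.773483, 57.144750
2. -87.516667, -150.244340
3. 22.361858, 81.756917
4. -0.266445, -59.203167

Point 1:
  Lat: split at 2 digits → 89° and 46.409′; 89 + 46.409/60 = 89.7734833
  S ⇒ negate
  Longitude: split at 3 digits → 057° and 8.685′; 57 + 8.685/60 = 57.1447500
  E ⇒ keep positive
Point 2:
  φ: 31′ = 0.516667°; total 87.5166667
  S ⇒ negate
  Longitude: 14.6604′ = 0.244340°; total 150.2443400
  hemisphere W, so the sign is −
Point 3:
  Latitude: 21′ + 42.69″ = 21.71150′; 22 + 21.71150/60 = 22.3618583
  N ⇒ keep positive
  Longitude: 81 + 45/60 + 24.9/3600 = 81.7569167
  E ⇒ keep positive
Point 4:
  Latitude: degrees = first 2 digits = 0, minutes = 15.98667; 0 + 15.98667/60 = 0.2664445
  S → negative
  Lon: split at 3 digits → 059° and 12.19′; 59 + 12.19/60 = 59.2031667
  hemisphere W, so the sign is −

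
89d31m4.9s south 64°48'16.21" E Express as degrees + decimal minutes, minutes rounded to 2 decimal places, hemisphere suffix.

Latitude: seconds/60 = 0.08167; minutes = 31 + 0.08167 = 31.0817
Lon: 48 + 16.21/60 = 48.2702′

89° 31.08′ S, 64° 48.27′ E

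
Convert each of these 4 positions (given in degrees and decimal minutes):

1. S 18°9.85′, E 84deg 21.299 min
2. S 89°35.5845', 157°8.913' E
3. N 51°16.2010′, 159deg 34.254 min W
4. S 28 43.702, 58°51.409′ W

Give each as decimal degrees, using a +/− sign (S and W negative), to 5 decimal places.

Point 1:
  φ: 18 + 9.85/60 = 18.164167
  S ⇒ negate
  Lon: 21.299′ = 0.354983°; total 84.354983
  E → positive
Point 2:
  φ: 89 + 35.5845/60 = 89.593075
  S → negative
  λ: 157 + 8.913/60 = 157.148550
  E ⇒ keep positive
Point 3:
  Latitude: 51 + 16.201/60 = 51.270017
  N ⇒ keep positive
  Lon: 34.254′ = 0.570900°; total 159.570900
  W → negative
Point 4:
  Latitude: 43.702′ = 0.728367°; total 28.728367
  hemisphere S, so the sign is −
  λ: 58 + 51.409/60 = 58.856817
  hemisphere W, so the sign is −

1. -18.16417, 84.35498
2. -89.59308, 157.14855
3. 51.27002, -159.57090
4. -28.72837, -58.85682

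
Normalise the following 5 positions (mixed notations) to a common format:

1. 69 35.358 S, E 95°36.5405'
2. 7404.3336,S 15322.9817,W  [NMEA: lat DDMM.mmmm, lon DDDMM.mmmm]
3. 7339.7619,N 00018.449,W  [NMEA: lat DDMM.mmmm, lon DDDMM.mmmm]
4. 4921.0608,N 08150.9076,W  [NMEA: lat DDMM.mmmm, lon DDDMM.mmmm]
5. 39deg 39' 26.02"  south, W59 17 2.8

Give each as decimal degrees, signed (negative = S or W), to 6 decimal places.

1. -69.589300, 95.609008
2. -74.072227, -153.383028
3. 73.662698, -0.307483
4. 49.351013, -81.848460
5. -39.657228, -59.284111

Point 1:
  Lat: 69 + 35.358/60 = 69.5893000
  hemisphere S, so the sign is −
  Longitude: 95 + 36.5405/60 = 95.6090083
  E → positive
Point 2:
  Lat: degrees = first 2 digits = 74, minutes = 4.3336; 74 + 4.3336/60 = 74.0722267
  S → negative
  Lon: degrees = first 3 digits = 153, minutes = 22.9817; 153 + 22.9817/60 = 153.3830283
  hemisphere W, so the sign is −
Point 3:
  Latitude: split at 2 digits → 73° and 39.7619′; 73 + 39.7619/60 = 73.6626983
  N → positive
  Lon: degrees = first 3 digits = 0, minutes = 18.449; 0 + 18.449/60 = 0.3074833
  hemisphere W, so the sign is −
Point 4:
  Lat: split at 2 digits → 49° and 21.0608′; 49 + 21.0608/60 = 49.3510133
  N → positive
  Longitude: degrees = first 3 digits = 81, minutes = 50.9076; 81 + 50.9076/60 = 81.8484600
  W ⇒ negate
Point 5:
  φ: 39′ + 26.02″ = 39.43367′; 39 + 39.43367/60 = 39.6572278
  S → negative
  Longitude: 59° + 17/60 + 2.8/3600 = 59 + 0.283333 + 0.000778 = 59.2841111
  W ⇒ negate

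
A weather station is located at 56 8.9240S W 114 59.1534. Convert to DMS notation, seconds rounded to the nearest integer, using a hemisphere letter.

Lat: fractional minutes 0.92400 × 60 = 55.44″
λ: 59.15340′ → 59′ and 0.15340 × 60 = 9.20″

56°08′55″ S, 114°59′9″ W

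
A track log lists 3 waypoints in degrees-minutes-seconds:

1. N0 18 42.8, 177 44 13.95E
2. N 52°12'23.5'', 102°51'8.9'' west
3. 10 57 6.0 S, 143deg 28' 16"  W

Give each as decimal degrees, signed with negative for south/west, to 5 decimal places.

Point 1:
  Latitude: 18′ + 42.8″ = 18.71333′; 0 + 18.71333/60 = 0.311889
  N → positive
  λ: 177 + 44/60 + 13.95/3600 = 177.737208
  E → positive
Point 2:
  Lat: 52° + 12/60 + 23.5/3600 = 52 + 0.200000 + 0.006528 = 52.206528
  N → positive
  Lon: 102 + 51/60 + 8.9/3600 = 102.852472
  hemisphere W, so the sign is −
Point 3:
  φ: 10 + 57/60 + 6/3600 = 10.951667
  S ⇒ negate
  Longitude: 143 + 28/60 + 16/3600 = 143.471111
  W ⇒ negate

1. 0.31189, 177.73721
2. 52.20653, -102.85247
3. -10.95167, -143.47111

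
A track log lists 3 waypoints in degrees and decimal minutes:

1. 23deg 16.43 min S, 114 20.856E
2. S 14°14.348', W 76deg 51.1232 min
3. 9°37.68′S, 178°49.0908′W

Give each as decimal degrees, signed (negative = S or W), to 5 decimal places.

Point 1:
  Latitude: 23 + 16.43/60 = 23.273833
  S ⇒ negate
  λ: 114 + 20.856/60 = 114.347600
  E ⇒ keep positive
Point 2:
  Lat: 14 + 14.348/60 = 14.239133
  S ⇒ negate
  Lon: 76 + 51.1232/60 = 76.852053
  W ⇒ negate
Point 3:
  φ: 37.68′ = 0.628000°; total 9.628000
  S → negative
  λ: 178 + 49.0908/60 = 178.818180
  W → negative

1. -23.27383, 114.34760
2. -14.23913, -76.85205
3. -9.62800, -178.81818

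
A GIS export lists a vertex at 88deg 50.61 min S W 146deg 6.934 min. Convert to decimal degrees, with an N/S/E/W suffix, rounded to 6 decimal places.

88.843500° S, 146.115567° W

Lat: 50.61′ = 0.843500°; total 88.8435000
λ: 146 + 6.934/60 = 146.1155667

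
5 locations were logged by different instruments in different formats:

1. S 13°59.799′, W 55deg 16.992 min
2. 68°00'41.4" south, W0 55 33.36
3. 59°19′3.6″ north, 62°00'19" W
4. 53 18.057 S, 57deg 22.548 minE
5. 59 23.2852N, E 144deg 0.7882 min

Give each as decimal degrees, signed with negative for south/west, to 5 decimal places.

Point 1:
  Latitude: 13 + 59.799/60 = 13.996650
  S ⇒ negate
  Lon: 55 + 16.992/60 = 55.283200
  hemisphere W, so the sign is −
Point 2:
  Latitude: 68° + 0/60 + 41.4/3600 = 68 + 0.000000 + 0.011500 = 68.011500
  S ⇒ negate
  Longitude: 0° + 55/60 + 33.36/3600 = 0 + 0.916667 + 0.009267 = 0.925933
  W → negative
Point 3:
  Latitude: 59° + 19/60 + 3.6/3600 = 59 + 0.316667 + 0.001000 = 59.317667
  N → positive
  Longitude: 62° + 0/60 + 19/3600 = 62 + 0.000000 + 0.005278 = 62.005278
  W → negative
Point 4:
  Latitude: 18.057′ = 0.300950°; total 53.300950
  S → negative
  Longitude: 57 + 22.548/60 = 57.375800
  E → positive
Point 5:
  Latitude: 23.2852′ = 0.388087°; total 59.388087
  N → positive
  Lon: 0.7882′ = 0.013137°; total 144.013137
  E → positive

1. -13.99665, -55.28320
2. -68.01150, -0.92593
3. 59.31767, -62.00528
4. -53.30095, 57.37580
5. 59.38809, 144.01314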